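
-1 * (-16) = 16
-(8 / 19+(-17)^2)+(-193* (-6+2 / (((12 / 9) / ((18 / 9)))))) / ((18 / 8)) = -1829 / 57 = -32.09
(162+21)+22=205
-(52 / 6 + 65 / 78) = -19 / 2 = -9.50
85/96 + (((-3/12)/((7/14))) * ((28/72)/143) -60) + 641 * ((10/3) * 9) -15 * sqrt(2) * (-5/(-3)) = 789533689/41184 -25 * sqrt(2) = 19135.53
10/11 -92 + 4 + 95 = 87/11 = 7.91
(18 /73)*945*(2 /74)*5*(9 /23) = 765450 /62123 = 12.32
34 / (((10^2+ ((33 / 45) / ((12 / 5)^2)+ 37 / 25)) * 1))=367200 / 1097359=0.33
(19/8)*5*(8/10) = 19/2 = 9.50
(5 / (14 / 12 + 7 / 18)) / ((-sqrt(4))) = -45 / 28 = -1.61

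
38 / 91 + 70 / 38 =3907 / 1729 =2.26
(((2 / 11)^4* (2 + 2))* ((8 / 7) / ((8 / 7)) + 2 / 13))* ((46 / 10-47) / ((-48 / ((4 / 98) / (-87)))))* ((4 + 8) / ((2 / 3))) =-10176 / 270463193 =-0.00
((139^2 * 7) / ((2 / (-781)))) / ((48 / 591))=-20808697679 / 32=-650271802.47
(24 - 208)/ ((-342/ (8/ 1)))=736/ 171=4.30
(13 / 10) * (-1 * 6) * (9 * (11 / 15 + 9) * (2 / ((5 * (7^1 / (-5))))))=34164 / 175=195.22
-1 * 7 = -7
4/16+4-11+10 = 13/4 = 3.25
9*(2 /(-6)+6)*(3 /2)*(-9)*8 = -5508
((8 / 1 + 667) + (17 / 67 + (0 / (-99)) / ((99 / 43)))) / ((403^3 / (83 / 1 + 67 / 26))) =50331725 / 57007670317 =0.00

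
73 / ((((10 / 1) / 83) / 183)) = 1108797 / 10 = 110879.70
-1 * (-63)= 63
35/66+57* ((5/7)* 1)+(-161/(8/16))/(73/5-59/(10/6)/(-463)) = 75756005/3924228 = 19.30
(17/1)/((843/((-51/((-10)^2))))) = -289/28100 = -0.01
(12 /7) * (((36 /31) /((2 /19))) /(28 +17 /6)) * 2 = 49248 /40145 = 1.23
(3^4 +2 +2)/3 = 85/3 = 28.33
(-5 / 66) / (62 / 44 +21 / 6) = -5 / 324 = -0.02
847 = 847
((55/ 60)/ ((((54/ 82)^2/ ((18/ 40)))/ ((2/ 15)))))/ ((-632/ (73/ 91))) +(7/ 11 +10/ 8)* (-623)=-108398232739873/ 92237745600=-1175.20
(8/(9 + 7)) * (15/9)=5/6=0.83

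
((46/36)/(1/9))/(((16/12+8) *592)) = 69/33152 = 0.00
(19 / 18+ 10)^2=39601 / 324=122.23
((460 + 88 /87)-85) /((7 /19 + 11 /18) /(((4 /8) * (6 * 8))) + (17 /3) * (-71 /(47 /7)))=-4206630096 /669920851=-6.28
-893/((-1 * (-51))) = -893/51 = -17.51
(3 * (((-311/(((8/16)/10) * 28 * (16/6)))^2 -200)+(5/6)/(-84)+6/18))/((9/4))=190224353/21168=8986.41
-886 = -886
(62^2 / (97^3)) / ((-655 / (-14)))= 53816 / 597800815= 0.00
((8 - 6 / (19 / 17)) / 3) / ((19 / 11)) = 550 / 1083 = 0.51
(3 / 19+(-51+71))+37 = 1086 / 19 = 57.16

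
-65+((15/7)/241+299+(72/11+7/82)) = 366175193/1521674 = 240.64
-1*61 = -61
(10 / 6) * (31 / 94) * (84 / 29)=2170 / 1363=1.59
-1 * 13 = -13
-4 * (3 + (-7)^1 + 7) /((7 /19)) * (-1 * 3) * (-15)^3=-2308500 /7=-329785.71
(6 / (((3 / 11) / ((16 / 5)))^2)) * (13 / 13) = 826.03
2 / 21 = 0.10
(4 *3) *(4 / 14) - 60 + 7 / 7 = -389 / 7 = -55.57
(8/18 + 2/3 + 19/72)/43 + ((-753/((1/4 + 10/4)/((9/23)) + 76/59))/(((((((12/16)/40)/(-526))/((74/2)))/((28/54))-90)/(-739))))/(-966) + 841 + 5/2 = 51437977502978838095/60923696091359704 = 844.30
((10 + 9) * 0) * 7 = 0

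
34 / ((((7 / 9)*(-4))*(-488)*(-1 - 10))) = -153 / 75152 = -0.00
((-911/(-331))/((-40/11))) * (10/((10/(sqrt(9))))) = -30063/13240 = -2.27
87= 87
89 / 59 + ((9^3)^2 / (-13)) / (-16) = 31373531 / 12272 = 2556.51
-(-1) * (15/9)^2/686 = 25/6174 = 0.00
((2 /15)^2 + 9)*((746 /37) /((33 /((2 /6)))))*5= 1513634 /164835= 9.18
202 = 202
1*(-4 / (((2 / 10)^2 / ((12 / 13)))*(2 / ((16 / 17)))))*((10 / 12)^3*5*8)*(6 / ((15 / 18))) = -1600000 / 221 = -7239.82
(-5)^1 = -5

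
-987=-987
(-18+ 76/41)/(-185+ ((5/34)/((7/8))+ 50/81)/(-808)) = 2577931272/29537328445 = 0.09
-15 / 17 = -0.88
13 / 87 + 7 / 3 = 2.48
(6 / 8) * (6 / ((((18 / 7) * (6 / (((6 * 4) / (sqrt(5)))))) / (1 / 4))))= 7 * sqrt(5) / 20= 0.78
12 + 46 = 58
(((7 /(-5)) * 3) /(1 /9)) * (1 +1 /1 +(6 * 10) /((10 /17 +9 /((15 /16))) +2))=-261.68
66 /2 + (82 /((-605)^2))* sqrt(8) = 164* sqrt(2) /366025 + 33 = 33.00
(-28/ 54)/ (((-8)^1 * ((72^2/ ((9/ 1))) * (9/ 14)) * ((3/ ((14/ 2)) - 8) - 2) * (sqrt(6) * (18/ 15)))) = -1715 * sqrt(6)/ 675205632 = -0.00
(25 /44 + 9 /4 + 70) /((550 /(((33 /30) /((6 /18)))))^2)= 7209 /2750000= 0.00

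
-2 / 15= -0.13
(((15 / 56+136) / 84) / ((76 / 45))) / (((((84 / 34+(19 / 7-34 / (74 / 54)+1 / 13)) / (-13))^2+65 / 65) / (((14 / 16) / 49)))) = 258688670244693 / 49186561672901632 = 0.01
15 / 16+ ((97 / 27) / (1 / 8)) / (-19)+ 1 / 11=-43723 / 90288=-0.48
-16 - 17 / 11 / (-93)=-16351 / 1023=-15.98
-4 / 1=-4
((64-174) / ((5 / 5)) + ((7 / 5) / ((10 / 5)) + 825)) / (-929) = -7157 / 9290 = -0.77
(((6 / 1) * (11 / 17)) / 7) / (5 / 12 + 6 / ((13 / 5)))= 10296 / 50575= 0.20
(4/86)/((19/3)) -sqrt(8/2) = -1628/817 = -1.99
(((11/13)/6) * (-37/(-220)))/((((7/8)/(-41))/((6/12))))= -1517/2730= -0.56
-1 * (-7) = 7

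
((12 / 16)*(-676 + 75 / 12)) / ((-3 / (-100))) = -66975 / 4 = -16743.75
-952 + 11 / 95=-90429 / 95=-951.88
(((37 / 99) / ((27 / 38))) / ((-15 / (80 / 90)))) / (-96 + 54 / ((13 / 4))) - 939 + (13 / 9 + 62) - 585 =-67989273697 / 46550295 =-1460.56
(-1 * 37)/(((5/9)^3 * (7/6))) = -161838/875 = -184.96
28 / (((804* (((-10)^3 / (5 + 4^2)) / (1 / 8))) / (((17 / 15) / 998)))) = -833 / 8023920000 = -0.00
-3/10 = -0.30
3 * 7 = 21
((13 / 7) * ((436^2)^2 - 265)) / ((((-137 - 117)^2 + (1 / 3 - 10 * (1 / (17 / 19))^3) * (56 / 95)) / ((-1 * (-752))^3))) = 69931760378328255619630080 / 158067661129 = 442416620065356.14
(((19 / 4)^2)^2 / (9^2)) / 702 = 130321 / 14556672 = 0.01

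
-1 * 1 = -1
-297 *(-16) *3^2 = 42768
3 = 3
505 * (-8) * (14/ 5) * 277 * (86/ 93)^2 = -2679477.85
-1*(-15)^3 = 3375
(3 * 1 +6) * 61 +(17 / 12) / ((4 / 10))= 13261 / 24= 552.54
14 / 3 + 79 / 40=797 / 120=6.64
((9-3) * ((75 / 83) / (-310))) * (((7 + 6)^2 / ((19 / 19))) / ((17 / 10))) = -76050 / 43741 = -1.74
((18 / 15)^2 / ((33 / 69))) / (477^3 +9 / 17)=782 / 28187999125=0.00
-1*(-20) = 20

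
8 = 8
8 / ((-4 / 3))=-6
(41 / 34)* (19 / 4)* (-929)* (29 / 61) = -20987039 / 8296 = -2529.78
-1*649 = -649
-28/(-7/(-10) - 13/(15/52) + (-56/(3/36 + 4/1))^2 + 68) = -41160/311221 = -0.13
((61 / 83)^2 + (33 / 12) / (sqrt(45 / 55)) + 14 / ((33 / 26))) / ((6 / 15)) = 55 * sqrt(11) / 24 + 13151945 / 454674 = 36.53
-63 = -63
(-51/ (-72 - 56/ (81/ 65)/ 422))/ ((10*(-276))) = -290547/ 1133782240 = -0.00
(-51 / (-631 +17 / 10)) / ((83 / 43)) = 0.04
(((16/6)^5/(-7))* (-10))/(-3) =-327680/5103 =-64.21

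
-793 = -793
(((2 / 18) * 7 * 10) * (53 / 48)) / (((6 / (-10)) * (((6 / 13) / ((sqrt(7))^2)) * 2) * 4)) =-27.14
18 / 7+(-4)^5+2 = -7136 / 7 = -1019.43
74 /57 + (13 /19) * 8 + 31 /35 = 15277 /1995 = 7.66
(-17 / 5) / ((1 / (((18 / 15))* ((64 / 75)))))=-2176 / 625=-3.48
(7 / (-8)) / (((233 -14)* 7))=-1 / 1752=-0.00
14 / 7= 2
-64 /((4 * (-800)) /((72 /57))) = 12 /475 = 0.03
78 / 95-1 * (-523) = 49763 / 95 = 523.82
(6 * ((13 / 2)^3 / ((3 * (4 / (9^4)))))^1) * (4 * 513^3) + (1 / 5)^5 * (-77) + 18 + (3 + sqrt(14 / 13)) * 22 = 22 * sqrt(182) / 13 + 6081380982824015317 / 12500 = 486510478625944.06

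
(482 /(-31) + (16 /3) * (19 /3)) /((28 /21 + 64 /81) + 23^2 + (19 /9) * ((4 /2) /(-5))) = 228870 /6657653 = 0.03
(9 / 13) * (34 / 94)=153 / 611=0.25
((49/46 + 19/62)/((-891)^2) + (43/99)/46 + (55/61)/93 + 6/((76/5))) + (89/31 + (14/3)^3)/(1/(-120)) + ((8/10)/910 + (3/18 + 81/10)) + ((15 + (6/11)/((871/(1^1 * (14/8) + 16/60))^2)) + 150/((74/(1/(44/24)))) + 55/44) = -107540125919835218661714947/8593561491615714814200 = -12514.03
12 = 12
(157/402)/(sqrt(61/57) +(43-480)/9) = -3910713/485986376-1413 * sqrt(3477)/485986376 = -0.01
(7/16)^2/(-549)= -49/140544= -0.00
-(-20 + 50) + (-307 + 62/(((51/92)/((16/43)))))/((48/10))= -4488895/52632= -85.29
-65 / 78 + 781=4681 / 6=780.17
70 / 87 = 0.80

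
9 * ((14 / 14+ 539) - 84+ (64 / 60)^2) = 4114.24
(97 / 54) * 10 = 485 / 27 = 17.96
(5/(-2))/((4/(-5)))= 25/8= 3.12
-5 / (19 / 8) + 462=8738 / 19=459.89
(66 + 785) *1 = 851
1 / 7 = 0.14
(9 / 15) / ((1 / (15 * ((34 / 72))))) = 17 / 4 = 4.25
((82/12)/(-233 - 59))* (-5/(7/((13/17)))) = 2665/208488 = 0.01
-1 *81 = -81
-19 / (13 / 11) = -209 / 13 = -16.08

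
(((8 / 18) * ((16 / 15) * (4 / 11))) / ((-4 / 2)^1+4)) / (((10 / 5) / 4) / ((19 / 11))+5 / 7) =34048 / 396495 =0.09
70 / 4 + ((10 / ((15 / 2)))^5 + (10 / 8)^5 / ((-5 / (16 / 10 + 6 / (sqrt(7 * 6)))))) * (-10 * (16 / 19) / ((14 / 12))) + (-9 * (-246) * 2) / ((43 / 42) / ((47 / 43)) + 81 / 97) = 9375 * sqrt(42) / 14896 + 9112599664327 / 3654707931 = 2497.47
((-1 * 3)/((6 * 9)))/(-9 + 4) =0.01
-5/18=-0.28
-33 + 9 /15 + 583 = 2753 /5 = 550.60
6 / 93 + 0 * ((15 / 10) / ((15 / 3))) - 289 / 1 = -288.94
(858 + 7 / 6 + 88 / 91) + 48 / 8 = 472909 / 546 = 866.13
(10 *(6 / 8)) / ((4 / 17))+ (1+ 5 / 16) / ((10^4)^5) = 51000000000000000000021 / 1600000000000000000000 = 31.88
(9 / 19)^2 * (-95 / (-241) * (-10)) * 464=-1879200 / 4579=-410.40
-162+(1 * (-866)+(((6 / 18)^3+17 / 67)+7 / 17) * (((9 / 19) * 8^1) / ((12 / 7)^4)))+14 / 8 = -172645903315 / 168280416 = -1025.94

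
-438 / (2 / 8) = -1752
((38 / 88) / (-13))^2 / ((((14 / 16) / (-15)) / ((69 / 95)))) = -3933 / 286286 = -0.01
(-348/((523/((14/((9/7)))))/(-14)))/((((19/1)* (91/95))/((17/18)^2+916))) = 8442814660/1652157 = 5110.18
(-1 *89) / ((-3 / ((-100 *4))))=-35600 / 3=-11866.67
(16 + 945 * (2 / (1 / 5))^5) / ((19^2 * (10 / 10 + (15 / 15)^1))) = 47250008 / 361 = 130886.45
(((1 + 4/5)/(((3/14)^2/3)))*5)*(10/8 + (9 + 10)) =11907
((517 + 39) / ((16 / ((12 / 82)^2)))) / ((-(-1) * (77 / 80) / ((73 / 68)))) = 1826460 / 2200429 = 0.83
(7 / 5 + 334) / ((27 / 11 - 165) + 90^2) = 6149 / 145520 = 0.04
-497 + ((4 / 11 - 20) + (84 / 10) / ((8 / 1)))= -113429 / 220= -515.59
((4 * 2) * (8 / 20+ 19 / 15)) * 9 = 120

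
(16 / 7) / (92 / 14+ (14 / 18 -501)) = -36 / 7775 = -0.00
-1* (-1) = 1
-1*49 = -49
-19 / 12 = -1.58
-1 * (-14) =14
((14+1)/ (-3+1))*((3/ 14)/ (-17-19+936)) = -0.00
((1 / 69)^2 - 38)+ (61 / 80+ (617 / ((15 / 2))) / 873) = -4116790673 / 110836080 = -37.14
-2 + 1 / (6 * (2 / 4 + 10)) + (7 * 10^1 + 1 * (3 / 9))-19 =49.35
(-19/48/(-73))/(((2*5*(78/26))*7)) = 19/735840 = 0.00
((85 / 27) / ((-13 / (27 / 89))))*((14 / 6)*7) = -4165 / 3471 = -1.20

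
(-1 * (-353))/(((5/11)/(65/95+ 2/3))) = 298991/285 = 1049.09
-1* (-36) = 36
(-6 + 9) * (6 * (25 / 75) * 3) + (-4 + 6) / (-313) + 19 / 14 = 19.35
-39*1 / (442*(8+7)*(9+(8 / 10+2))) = -1 / 2006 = -0.00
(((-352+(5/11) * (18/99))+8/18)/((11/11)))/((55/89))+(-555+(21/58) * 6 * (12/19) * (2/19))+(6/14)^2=-34517044605656/30724996995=-1123.42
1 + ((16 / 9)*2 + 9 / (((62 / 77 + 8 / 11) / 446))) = 1393270 / 531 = 2623.86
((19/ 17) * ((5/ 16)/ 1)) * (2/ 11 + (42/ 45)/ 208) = 60743/ 933504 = 0.07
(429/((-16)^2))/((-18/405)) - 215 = -252.71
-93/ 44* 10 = -21.14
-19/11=-1.73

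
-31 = -31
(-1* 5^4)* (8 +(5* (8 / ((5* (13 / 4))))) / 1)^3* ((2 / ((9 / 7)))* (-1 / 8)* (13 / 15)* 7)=3851792000 / 4563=844135.88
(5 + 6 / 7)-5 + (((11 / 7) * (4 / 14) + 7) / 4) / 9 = 1877 / 1764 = 1.06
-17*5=-85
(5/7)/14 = 5/98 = 0.05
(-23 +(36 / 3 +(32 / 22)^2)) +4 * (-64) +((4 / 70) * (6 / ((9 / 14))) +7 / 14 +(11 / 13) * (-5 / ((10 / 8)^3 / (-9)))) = -57655699 / 235950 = -244.36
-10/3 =-3.33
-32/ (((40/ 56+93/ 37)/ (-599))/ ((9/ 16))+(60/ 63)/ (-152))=2019.50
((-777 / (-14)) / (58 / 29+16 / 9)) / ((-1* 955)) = -999 / 64940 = -0.02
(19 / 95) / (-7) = -1 / 35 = -0.03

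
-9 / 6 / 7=-3 / 14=-0.21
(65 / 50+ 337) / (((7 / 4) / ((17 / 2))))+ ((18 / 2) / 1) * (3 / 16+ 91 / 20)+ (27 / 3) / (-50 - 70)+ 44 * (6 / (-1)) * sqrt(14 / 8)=944011 / 560 - 132 * sqrt(7)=1336.49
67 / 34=1.97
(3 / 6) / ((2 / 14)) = 7 / 2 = 3.50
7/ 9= 0.78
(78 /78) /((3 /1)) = 1 /3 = 0.33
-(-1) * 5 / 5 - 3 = -2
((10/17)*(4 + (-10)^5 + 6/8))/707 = -1999905/24038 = -83.20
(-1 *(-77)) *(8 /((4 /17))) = 2618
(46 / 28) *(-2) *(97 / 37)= -2231 / 259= -8.61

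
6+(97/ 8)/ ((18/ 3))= 385/ 48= 8.02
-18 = -18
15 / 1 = 15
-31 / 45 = -0.69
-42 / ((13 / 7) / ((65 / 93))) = -490 / 31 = -15.81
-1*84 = -84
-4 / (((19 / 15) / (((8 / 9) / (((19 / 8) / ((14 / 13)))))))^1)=-17920 / 14079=-1.27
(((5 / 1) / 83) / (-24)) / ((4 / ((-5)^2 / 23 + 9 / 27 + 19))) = -7045 / 549792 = -0.01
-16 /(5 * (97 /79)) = -1264 /485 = -2.61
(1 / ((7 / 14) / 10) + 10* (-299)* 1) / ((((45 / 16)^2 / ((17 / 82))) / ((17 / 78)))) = -406912 / 23985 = -16.97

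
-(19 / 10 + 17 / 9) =-341 / 90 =-3.79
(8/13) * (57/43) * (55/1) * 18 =451440/559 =807.58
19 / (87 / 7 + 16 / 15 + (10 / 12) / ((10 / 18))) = 3990 / 3149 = 1.27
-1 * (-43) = 43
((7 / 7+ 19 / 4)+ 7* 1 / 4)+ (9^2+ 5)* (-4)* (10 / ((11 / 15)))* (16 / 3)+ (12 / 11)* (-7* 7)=-551411 / 22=-25064.14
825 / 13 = 63.46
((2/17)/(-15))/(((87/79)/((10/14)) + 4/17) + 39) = -79/410727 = -0.00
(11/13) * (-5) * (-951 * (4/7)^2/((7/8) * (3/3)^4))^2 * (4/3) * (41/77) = -378306.62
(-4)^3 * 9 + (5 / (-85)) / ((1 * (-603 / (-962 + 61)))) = -347381 / 603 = -576.09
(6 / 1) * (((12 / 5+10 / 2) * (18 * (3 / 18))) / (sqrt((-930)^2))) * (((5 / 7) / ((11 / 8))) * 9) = 7992 / 11935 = 0.67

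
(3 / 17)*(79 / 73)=0.19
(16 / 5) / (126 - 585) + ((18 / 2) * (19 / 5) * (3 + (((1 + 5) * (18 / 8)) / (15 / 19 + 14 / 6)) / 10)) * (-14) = -6713428117 / 4085100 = -1643.39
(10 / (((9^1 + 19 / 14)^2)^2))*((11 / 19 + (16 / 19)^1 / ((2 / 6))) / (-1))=-4533088 / 1679792375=-0.00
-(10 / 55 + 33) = -33.18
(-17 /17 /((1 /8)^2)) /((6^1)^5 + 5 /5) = -64 /7777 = -0.01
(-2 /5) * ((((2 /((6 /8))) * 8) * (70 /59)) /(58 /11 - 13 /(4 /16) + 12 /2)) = 44 /177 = 0.25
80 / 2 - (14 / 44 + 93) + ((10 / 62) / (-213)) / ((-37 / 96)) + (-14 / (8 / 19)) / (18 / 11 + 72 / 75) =-24167096099 / 365489256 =-66.12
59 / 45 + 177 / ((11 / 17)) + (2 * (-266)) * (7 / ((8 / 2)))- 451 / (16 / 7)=-6759371 / 7920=-853.46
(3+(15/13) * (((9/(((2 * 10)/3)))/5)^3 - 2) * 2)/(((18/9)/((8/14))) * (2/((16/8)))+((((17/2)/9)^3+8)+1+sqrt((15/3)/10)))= -115774327198827/981151739262500+1084645040391 * sqrt(2)/245287934815625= -0.11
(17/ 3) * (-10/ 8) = -85/ 12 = -7.08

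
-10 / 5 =-2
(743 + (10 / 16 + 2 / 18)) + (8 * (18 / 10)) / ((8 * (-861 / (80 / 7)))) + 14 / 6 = 107913997 / 144648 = 746.05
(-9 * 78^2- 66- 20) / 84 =-27421 / 42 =-652.88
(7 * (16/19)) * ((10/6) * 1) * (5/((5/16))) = 8960/57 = 157.19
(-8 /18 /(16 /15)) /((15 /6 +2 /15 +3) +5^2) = -25 /1838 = -0.01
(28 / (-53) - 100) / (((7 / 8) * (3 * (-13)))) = 14208 / 4823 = 2.95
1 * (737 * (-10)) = -7370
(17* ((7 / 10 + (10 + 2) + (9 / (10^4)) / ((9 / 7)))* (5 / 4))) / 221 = 127007 / 104000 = 1.22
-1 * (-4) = 4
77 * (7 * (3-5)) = -1078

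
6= 6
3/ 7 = 0.43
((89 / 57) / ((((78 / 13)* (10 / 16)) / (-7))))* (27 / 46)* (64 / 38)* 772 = -92343552 / 41515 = -2224.34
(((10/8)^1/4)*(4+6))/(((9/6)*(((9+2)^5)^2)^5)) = 25/140869023455634379807999795188429983926778566784676012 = 0.00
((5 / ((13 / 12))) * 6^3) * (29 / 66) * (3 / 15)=12528 / 143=87.61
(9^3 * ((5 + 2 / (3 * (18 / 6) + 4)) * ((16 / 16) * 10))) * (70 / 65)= 6838020 / 169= 40461.66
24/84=2/7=0.29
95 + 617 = 712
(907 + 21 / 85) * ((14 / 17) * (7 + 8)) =11207.17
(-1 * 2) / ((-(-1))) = -2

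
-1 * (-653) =653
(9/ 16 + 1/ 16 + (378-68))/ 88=2485/ 704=3.53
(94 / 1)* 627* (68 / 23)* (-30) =-120233520 / 23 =-5227544.35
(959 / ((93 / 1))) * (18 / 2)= 2877 / 31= 92.81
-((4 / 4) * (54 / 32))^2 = -729 / 256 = -2.85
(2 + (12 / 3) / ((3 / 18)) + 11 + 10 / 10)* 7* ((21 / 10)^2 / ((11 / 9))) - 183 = 776.78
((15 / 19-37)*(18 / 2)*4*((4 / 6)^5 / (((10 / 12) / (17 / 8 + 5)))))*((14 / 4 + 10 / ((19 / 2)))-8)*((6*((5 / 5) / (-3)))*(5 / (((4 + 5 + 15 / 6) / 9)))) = -17304576 / 437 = -39598.57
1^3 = 1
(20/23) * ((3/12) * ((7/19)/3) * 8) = 280/1311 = 0.21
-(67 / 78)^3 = -300763 / 474552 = -0.63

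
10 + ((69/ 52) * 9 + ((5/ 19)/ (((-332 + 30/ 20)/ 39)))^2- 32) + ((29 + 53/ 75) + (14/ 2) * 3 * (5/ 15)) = 16393471948811/ 615141075900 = 26.65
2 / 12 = 1 / 6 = 0.17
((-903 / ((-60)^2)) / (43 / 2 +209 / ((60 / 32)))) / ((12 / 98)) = -14749 / 957360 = -0.02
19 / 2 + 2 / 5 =99 / 10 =9.90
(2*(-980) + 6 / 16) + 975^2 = 7589323 / 8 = 948665.38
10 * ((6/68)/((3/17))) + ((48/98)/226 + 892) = 4966701/5537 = 897.00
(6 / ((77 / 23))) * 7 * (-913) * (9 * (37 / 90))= -211899 / 5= -42379.80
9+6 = 15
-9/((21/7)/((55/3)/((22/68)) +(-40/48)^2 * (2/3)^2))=-4615/27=-170.93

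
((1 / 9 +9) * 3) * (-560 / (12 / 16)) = -183680 / 9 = -20408.89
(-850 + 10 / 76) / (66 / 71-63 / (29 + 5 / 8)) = 60380885 / 85044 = 710.00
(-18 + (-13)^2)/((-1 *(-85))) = 151/85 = 1.78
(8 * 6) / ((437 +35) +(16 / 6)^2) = 54 / 539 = 0.10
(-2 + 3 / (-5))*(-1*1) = 13 / 5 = 2.60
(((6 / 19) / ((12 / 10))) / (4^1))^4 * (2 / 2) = 625 / 33362176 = 0.00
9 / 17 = 0.53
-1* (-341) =341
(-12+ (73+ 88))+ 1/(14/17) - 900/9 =703/14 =50.21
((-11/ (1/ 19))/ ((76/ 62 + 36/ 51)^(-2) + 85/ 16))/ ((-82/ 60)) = 27.40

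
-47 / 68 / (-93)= 47 / 6324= 0.01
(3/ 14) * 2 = 3/ 7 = 0.43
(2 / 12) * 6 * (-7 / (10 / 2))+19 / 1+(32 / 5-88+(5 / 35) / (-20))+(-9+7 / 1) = -9241 / 140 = -66.01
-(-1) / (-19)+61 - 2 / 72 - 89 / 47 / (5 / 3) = 9609587 / 160740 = 59.78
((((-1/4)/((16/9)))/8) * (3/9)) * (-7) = 21/512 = 0.04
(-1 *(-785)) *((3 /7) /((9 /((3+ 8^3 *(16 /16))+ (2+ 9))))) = 412910 /21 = 19662.38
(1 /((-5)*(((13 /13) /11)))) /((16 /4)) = -11 /20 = -0.55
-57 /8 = -7.12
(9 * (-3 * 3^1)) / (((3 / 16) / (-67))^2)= -10342656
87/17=5.12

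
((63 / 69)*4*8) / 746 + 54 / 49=1.14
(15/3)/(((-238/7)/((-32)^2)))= -2560/17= -150.59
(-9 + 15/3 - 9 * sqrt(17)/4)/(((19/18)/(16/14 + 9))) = -5751 * sqrt(17)/266 - 5112/133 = -127.58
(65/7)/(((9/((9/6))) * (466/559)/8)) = 72670/4893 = 14.85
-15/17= -0.88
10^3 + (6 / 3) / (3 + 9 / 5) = 12005 / 12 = 1000.42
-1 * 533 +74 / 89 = -47363 / 89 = -532.17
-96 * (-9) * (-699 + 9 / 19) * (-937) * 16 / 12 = 754006069.89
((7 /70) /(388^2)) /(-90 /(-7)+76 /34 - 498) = -119 /86511615040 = -0.00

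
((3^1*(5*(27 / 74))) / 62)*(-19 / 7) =-7695 / 32116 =-0.24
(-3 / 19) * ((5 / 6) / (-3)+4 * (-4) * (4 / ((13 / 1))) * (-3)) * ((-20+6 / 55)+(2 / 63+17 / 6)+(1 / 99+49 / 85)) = 37.62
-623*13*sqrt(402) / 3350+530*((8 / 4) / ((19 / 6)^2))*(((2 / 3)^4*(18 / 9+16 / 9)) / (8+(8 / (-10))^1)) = 2883200 / 263169-8099*sqrt(402) / 3350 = -37.52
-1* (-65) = 65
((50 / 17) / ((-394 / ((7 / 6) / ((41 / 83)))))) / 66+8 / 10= 217424831 / 271871820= 0.80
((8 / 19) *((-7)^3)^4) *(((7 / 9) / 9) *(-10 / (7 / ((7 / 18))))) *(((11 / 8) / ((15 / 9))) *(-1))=1065779114477 / 4617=230838014.83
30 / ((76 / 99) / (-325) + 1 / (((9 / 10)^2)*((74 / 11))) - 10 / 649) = 9482133375 / 52387664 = 181.00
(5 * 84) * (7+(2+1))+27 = 4227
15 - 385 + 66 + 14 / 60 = -303.77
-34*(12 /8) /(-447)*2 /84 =0.00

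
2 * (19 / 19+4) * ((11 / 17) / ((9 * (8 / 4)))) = 0.36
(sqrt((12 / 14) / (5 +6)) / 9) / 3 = sqrt(462) / 2079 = 0.01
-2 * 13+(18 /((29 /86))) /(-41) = -32462 /1189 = -27.30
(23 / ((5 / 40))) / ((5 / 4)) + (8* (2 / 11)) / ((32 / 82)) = 150.93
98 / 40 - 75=-1451 / 20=-72.55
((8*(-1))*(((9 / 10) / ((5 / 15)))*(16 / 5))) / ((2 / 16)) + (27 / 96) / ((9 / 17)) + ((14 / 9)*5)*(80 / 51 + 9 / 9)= -195515837 / 367200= -532.45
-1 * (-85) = 85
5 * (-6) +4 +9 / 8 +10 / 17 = -3303 / 136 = -24.29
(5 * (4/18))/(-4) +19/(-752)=-2051/6768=-0.30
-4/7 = -0.57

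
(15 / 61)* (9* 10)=1350 / 61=22.13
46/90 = 23/45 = 0.51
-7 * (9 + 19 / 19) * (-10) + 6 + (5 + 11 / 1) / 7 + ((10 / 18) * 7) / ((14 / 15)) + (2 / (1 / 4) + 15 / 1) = 30889 / 42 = 735.45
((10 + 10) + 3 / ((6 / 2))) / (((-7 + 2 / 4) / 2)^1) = -84 / 13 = -6.46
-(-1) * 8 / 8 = 1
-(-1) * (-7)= -7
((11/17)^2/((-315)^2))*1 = 121/28676025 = 0.00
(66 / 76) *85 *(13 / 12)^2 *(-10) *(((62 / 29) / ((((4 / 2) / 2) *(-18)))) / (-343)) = -24492325 / 81644976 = -0.30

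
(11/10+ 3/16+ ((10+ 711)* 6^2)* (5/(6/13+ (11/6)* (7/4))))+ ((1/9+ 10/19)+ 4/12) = 110791435457/3132720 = 35365.89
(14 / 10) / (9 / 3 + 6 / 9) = 21 / 55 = 0.38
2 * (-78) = -156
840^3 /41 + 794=592736554 /41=14456989.12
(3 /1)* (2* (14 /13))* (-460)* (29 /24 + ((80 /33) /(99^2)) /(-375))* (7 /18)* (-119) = 31447996032061 /189208305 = 166208.33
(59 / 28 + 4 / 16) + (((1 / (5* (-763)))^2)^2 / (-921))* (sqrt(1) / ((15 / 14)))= 1970819806653534371 / 836105372519681250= 2.36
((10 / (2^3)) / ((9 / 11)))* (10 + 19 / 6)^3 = 27117145 / 7776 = 3487.29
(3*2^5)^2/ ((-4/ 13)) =-29952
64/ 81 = 0.79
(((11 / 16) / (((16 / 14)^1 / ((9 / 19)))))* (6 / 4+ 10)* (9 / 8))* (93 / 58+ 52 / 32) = 107444799 / 9027584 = 11.90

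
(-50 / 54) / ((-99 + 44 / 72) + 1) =0.01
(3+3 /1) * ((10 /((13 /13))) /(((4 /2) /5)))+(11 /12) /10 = 18011 /120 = 150.09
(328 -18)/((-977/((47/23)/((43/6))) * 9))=-29140/2898759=-0.01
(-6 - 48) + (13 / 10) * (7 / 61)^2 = -2008703 / 37210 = -53.98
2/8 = 1/4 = 0.25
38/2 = 19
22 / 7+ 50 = 372 / 7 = 53.14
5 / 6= 0.83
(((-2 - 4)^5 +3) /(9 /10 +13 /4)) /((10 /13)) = -202098 /83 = -2434.92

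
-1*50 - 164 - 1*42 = -256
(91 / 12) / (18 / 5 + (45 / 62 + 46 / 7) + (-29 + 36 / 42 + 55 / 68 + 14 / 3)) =-1678495 / 2605201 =-0.64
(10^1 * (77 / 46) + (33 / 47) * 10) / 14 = 25685 / 15134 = 1.70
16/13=1.23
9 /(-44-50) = -9 /94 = -0.10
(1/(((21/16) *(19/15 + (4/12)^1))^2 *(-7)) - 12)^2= 1379676736/9529569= 144.78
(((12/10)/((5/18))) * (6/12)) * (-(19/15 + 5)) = -1692/125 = -13.54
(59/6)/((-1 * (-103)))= 59/618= 0.10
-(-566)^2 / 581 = -320356 / 581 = -551.39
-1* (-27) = 27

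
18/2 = 9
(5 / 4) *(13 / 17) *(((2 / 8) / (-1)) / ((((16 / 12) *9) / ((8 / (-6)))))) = 65 / 2448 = 0.03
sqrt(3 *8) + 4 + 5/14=61/14 + 2 *sqrt(6)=9.26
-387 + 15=-372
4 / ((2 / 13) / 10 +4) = 260 / 261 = 1.00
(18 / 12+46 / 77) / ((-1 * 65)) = -323 / 10010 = -0.03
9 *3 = 27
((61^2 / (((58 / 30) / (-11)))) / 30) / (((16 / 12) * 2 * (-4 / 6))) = 368379 / 928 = 396.96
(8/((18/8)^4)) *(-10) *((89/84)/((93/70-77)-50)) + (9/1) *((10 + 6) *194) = 4837160698336/173151351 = 27936.03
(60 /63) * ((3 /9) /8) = 5 /126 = 0.04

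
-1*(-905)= 905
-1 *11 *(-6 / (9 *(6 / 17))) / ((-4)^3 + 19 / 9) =-187 / 557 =-0.34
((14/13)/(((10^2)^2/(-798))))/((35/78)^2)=-6669/15625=-0.43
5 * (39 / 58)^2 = 7605 / 3364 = 2.26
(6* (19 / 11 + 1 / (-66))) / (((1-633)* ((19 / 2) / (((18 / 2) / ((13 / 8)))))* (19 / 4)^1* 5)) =-8136 / 20391085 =-0.00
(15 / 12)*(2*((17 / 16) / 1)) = 85 / 32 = 2.66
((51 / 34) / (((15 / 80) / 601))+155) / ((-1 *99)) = -4963 / 99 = -50.13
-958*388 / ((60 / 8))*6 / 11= -27033.02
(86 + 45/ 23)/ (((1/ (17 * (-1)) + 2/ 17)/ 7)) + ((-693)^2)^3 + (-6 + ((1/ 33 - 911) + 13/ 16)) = 1345120421688605439179/ 12144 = 110764198096887799.67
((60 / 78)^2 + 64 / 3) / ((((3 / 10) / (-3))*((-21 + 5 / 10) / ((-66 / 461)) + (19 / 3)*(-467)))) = 698720 / 8969337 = 0.08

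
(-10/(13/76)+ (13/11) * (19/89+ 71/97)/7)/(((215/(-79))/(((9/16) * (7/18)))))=1809185399/386067760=4.69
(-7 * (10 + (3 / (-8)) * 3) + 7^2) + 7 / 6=-287 / 24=-11.96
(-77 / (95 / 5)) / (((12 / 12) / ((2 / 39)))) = -154 / 741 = -0.21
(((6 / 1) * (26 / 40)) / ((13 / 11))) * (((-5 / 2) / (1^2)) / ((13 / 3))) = -99 / 52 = -1.90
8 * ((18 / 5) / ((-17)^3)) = -144 / 24565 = -0.01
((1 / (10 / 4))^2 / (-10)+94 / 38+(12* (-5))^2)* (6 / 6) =8555837 / 2375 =3602.46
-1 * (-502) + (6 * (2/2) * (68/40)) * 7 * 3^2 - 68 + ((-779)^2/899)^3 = 1117368105439245322/3632863495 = 307572279.27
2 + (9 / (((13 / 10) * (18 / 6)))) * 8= 266 / 13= 20.46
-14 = -14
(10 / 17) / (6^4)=5 / 11016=0.00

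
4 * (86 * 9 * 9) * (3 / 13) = 83592 / 13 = 6430.15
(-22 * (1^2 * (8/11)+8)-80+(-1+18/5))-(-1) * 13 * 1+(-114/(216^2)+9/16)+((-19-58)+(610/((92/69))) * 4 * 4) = 6987.16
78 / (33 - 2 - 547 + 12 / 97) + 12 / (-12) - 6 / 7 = -117247 / 58380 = -2.01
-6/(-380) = 3/190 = 0.02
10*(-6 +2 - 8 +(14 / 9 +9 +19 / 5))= 212 / 9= 23.56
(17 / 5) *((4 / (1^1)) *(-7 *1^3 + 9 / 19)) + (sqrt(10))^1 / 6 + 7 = -7767 / 95 + sqrt(10) / 6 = -81.23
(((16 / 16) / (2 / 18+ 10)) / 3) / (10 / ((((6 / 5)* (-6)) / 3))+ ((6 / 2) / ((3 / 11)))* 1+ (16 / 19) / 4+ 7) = 342 / 145691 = 0.00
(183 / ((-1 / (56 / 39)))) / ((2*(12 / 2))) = -854 / 39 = -21.90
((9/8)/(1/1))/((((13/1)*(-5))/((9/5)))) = -81/2600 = -0.03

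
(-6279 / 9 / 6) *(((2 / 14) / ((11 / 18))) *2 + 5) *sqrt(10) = -125879 *sqrt(10) / 198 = -2010.43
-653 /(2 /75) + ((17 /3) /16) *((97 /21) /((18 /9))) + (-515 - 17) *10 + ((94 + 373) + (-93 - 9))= -59354431 /2016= -29441.68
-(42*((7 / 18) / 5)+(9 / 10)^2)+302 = 89377 / 300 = 297.92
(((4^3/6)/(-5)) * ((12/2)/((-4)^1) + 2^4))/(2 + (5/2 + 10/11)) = -10208/1785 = -5.72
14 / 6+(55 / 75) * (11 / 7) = 122 / 35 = 3.49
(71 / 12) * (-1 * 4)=-71 / 3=-23.67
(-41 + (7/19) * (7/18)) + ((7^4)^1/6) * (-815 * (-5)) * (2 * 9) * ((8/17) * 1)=80307450059/5814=13812770.91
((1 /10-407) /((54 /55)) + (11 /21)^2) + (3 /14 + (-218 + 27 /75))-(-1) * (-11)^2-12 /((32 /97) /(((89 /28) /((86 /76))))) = -13943785409 /22755600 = -612.76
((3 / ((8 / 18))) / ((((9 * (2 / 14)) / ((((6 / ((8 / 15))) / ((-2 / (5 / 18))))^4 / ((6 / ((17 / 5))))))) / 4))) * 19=1347.66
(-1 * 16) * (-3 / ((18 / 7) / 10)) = 560 / 3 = 186.67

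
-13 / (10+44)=-13 / 54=-0.24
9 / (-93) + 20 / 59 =443 / 1829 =0.24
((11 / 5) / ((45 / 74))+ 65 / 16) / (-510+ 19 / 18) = -27649 / 1832200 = -0.02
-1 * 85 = -85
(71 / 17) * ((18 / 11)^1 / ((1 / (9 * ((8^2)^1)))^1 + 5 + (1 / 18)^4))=536637312 / 392747311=1.37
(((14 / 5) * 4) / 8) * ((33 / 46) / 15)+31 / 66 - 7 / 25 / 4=35419 / 75900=0.47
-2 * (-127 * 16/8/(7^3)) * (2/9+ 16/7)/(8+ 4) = 20066/64827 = 0.31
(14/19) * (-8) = -5.89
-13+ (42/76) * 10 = -142/19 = -7.47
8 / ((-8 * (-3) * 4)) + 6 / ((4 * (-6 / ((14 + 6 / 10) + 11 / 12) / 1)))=-911 / 240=-3.80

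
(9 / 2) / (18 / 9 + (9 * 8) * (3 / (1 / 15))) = 9 / 6484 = 0.00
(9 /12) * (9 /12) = 9 /16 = 0.56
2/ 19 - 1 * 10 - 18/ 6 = -245/ 19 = -12.89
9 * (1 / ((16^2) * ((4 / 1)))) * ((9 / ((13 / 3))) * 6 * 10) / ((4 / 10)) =18225 / 6656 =2.74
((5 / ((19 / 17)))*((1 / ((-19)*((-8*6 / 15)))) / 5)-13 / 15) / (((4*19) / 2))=-0.02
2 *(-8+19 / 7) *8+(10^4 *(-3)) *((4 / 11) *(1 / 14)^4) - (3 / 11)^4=-2983119877 / 35153041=-84.86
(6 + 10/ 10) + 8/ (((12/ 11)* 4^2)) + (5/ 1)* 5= 779/ 24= 32.46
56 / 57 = 0.98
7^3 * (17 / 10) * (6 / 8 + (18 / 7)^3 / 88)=549.99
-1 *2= -2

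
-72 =-72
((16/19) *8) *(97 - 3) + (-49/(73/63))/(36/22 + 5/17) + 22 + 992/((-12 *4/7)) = 38635441/79059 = 488.69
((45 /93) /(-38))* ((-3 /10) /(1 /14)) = 0.05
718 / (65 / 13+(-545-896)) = -1 / 2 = -0.50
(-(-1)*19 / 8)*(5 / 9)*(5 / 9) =475 / 648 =0.73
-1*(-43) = 43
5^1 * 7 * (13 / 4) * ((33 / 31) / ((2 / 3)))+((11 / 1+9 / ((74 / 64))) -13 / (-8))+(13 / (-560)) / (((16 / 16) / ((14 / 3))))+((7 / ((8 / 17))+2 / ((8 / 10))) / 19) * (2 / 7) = 3701402147 / 18306120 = 202.19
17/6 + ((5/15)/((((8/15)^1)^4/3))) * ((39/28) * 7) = 6062389/49152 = 123.34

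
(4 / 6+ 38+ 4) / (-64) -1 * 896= -2690 / 3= -896.67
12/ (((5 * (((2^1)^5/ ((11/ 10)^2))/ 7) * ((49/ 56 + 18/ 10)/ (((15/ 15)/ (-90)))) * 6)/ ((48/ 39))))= -847/ 1564875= -0.00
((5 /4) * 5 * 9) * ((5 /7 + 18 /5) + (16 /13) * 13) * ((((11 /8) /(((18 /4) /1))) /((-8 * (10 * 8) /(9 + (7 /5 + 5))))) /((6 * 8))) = -28677 /163840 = -0.18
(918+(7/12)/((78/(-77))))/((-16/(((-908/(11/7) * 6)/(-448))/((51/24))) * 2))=-194926943/1867008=-104.41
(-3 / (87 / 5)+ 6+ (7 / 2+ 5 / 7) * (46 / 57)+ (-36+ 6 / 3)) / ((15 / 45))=-286630 / 3857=-74.31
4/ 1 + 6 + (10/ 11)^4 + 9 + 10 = 434589/ 14641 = 29.68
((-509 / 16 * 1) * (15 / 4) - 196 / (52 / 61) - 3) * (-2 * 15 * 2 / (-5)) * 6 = -2637423 / 104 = -25359.84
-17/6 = -2.83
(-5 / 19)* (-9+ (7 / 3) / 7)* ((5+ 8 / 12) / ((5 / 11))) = 4862 / 171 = 28.43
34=34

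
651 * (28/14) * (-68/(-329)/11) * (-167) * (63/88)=-16633701/5687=-2924.86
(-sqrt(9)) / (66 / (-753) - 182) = 753 / 45704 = 0.02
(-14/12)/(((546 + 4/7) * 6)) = -0.00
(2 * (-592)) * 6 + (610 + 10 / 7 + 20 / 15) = -136316 / 21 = -6491.24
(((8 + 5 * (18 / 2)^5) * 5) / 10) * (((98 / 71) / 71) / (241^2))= 14467397 / 292786321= 0.05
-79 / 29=-2.72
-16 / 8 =-2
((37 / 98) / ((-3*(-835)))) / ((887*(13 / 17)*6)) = 0.00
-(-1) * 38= 38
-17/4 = -4.25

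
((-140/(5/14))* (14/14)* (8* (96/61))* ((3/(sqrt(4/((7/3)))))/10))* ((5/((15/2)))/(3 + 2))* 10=-100352* sqrt(21)/305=-1507.77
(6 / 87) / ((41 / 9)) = 18 / 1189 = 0.02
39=39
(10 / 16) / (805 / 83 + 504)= 415 / 341096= 0.00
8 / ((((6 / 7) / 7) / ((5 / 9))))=980 / 27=36.30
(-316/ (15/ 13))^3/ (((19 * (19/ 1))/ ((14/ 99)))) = -970553187968/ 120619125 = -8046.43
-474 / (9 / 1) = -158 / 3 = -52.67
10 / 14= 5 / 7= 0.71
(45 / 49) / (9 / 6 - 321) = -10 / 3479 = -0.00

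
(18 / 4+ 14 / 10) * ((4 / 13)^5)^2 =30932992 / 689292459245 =0.00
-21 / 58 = -0.36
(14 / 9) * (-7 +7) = 0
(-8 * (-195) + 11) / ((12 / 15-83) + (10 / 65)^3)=-17257435 / 902927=-19.11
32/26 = 1.23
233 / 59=3.95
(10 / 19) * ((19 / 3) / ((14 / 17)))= 85 / 21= 4.05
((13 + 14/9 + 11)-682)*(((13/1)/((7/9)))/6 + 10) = -75538/9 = -8393.11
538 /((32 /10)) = 1345 /8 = 168.12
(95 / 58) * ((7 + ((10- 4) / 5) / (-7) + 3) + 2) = 3933 / 203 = 19.37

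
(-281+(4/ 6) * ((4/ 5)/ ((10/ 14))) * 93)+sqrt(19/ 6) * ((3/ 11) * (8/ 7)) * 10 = -5289/ 25+40 * sqrt(114)/ 77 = -206.01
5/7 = 0.71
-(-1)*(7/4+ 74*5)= 371.75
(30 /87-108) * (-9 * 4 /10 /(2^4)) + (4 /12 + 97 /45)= 139433 /5220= 26.71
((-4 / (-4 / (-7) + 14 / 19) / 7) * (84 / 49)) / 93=-152 / 18879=-0.01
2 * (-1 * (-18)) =36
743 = 743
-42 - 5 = -47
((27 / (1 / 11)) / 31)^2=88209 / 961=91.79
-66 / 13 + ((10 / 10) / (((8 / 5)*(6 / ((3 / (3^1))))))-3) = -4975 / 624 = -7.97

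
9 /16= 0.56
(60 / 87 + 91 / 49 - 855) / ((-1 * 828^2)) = 0.00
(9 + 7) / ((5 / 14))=224 / 5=44.80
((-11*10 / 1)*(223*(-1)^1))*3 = 73590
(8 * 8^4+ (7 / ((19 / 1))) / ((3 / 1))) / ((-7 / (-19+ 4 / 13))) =151290423 / 1729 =87501.69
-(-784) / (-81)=-784 / 81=-9.68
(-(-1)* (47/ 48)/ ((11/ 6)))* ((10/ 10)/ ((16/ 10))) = 235/ 704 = 0.33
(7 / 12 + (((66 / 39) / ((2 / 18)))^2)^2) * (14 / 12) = 62782.54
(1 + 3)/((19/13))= 52/19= 2.74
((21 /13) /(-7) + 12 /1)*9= 1377 /13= 105.92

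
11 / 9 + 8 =83 / 9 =9.22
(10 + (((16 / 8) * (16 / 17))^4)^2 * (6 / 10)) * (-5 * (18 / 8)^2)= -147716571592809 / 55806059528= -2646.96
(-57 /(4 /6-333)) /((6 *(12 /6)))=57 /3988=0.01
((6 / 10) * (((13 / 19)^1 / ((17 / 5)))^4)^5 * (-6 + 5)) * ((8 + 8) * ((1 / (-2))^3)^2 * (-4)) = 1087472750180099455192623138427734375 / 152774350701206924906711121118906770538805524717201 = 0.00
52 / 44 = 13 / 11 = 1.18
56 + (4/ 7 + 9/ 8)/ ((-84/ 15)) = 87333/ 1568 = 55.70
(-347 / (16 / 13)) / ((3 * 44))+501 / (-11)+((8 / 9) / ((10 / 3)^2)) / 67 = -168673301 / 3537600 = -47.68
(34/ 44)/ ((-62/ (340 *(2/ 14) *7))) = -1445/ 341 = -4.24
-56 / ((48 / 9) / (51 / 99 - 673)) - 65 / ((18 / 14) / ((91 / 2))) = 942641 / 198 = 4760.81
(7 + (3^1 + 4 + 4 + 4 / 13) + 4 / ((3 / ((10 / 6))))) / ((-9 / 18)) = -4804 / 117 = -41.06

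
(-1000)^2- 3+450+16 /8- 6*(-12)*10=1001169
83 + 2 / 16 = 665 / 8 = 83.12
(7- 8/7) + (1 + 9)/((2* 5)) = 48/7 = 6.86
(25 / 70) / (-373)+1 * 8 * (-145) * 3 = -18172565 / 5222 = -3480.00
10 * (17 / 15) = 34 / 3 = 11.33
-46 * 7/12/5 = -161/30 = -5.37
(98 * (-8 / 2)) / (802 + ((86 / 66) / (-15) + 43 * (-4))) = -194040 / 311807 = -0.62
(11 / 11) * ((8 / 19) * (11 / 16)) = 11 / 38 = 0.29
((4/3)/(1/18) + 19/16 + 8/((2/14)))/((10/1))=1299/160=8.12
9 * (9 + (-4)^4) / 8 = 2385 / 8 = 298.12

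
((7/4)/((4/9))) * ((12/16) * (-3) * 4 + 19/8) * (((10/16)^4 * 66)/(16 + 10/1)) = -10.10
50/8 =25/4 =6.25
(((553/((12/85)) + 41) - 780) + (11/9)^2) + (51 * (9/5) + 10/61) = 323293691/98820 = 3271.54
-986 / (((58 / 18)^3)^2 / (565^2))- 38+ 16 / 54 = -155758894810232 / 553801023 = -281254.26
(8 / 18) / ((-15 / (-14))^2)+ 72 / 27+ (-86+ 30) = -107216 / 2025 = -52.95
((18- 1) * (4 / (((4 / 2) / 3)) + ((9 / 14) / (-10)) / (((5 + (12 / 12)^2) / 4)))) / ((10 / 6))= 21267 / 350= 60.76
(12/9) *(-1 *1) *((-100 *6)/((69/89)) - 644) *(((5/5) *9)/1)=391344/23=17014.96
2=2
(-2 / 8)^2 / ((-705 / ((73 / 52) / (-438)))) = 0.00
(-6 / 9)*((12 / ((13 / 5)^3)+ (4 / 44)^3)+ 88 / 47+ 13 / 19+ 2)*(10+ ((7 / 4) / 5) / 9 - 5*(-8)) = -61623348189464 / 352527774885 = -174.80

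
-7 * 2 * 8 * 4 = -448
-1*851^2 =-724201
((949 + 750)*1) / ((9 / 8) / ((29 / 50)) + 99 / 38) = 3744596 / 10017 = 373.82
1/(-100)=-1/100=-0.01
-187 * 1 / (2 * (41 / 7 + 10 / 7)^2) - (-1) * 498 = 496.24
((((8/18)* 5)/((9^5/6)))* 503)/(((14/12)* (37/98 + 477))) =563360/2762489367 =0.00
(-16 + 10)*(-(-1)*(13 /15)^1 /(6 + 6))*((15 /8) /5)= -13 /80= -0.16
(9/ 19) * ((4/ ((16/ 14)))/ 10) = 63/ 380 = 0.17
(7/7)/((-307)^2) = 1/94249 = 0.00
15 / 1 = 15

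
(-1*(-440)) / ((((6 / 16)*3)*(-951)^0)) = 3520 / 9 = 391.11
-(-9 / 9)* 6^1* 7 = 42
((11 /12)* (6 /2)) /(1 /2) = 11 /2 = 5.50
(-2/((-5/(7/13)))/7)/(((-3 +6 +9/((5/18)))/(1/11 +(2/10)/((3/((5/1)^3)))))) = 556/75933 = 0.01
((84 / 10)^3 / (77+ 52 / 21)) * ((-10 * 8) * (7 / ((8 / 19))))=-413855568 / 41725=-9918.65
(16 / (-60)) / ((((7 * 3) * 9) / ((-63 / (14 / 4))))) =8 / 315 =0.03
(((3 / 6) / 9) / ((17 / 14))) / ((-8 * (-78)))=7 / 95472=0.00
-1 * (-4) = 4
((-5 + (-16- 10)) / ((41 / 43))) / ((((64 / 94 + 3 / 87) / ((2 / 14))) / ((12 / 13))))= -7267516 / 1212575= -5.99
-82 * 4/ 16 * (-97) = 3977/ 2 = 1988.50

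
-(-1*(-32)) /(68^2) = -2 /289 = -0.01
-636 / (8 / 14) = -1113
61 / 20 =3.05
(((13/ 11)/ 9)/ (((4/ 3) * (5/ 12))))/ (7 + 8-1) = 13/ 770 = 0.02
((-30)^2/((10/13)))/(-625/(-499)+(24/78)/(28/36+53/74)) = 7551841050/9413711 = 802.22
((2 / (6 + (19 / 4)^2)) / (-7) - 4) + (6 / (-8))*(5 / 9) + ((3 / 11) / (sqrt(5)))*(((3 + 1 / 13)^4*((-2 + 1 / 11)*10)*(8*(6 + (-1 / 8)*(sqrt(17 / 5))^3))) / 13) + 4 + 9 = -15482880000*sqrt(5) / 44926453 + 329113 / 38388 + 1096704000*sqrt(17) / 44926453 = -661.39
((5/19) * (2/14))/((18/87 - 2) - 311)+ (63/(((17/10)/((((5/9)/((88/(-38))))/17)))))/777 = -0.00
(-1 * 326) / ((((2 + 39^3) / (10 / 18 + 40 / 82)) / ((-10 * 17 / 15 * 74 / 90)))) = 31578316 / 591015123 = 0.05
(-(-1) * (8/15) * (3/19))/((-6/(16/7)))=-0.03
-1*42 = -42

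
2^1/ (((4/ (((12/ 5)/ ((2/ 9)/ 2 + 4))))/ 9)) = 486/ 185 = 2.63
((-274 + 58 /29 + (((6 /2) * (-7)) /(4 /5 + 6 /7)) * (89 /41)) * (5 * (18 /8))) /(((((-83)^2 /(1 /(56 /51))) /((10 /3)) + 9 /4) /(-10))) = 13621417875 /918303937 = 14.83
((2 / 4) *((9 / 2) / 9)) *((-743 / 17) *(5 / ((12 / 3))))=-3715 / 272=-13.66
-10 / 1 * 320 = -3200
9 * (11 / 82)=99 / 82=1.21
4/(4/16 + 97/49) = 1.79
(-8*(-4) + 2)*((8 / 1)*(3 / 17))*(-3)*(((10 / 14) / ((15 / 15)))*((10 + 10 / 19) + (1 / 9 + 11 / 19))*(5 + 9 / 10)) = -129328 / 19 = -6806.74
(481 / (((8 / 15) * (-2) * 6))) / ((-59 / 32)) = 2405 / 59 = 40.76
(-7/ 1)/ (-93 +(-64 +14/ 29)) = 203/ 4539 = 0.04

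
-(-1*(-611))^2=-373321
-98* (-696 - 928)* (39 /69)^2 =26896688 /529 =50844.40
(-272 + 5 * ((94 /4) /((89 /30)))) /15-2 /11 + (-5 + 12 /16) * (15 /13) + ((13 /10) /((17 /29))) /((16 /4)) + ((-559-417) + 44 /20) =-25802735561 /25963080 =-993.82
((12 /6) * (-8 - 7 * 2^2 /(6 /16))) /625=-496 /1875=-0.26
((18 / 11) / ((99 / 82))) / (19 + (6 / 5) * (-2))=820 / 10043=0.08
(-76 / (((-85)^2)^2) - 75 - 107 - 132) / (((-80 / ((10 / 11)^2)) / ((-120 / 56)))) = -24586494489 / 3537114350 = -6.95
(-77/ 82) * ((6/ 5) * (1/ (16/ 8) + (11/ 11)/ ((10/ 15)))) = -462/ 205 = -2.25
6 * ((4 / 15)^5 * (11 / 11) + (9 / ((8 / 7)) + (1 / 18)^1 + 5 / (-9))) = 44811317 / 1012500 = 44.26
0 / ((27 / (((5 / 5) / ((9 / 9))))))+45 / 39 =1.15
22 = 22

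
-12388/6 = -6194/3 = -2064.67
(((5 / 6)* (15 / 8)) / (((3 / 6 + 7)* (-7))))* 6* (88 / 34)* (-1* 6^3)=99.83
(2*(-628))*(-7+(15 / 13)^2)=1203248 / 169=7119.81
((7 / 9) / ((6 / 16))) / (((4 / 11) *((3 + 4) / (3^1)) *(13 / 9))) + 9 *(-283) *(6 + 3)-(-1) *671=-289254 / 13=-22250.31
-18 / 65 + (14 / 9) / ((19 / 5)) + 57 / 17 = 658579 / 188955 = 3.49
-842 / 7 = -120.29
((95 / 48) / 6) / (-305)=-19 / 17568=-0.00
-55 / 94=-0.59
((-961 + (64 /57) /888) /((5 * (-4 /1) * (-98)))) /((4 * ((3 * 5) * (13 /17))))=-103364063 /9672717600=-0.01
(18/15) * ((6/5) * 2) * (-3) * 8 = -1728/25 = -69.12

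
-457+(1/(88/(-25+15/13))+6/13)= -261295/572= -456.81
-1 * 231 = -231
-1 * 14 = -14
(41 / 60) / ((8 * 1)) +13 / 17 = 6937 / 8160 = 0.85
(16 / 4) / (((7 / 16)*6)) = 32 / 21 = 1.52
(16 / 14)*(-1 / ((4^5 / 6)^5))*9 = -2187 / 30786325577728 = -0.00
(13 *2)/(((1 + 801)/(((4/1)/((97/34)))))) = 1768/38897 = 0.05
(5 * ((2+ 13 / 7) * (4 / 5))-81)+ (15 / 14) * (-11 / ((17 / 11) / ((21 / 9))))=-19841 / 238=-83.37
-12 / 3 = -4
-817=-817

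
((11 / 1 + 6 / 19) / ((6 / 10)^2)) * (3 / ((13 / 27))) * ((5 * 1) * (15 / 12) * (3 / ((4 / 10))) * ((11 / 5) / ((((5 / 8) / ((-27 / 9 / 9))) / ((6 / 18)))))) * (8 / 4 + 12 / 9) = -2956250 / 247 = -11968.62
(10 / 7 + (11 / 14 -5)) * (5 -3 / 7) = -624 / 49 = -12.73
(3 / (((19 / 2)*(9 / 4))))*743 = 5944 / 57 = 104.28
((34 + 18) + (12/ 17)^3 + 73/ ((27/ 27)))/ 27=615853/ 132651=4.64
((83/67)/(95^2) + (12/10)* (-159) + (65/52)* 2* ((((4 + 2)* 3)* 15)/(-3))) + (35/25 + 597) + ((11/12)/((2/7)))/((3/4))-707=-5661086791/10884150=-520.12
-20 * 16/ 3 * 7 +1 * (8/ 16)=-4477/ 6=-746.17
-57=-57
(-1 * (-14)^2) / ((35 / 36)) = -1008 / 5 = -201.60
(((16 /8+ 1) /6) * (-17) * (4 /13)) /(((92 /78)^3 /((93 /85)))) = -1.74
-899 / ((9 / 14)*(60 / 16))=-372.92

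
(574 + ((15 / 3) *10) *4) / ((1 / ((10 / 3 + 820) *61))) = 38872860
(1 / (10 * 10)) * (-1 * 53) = -53 / 100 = -0.53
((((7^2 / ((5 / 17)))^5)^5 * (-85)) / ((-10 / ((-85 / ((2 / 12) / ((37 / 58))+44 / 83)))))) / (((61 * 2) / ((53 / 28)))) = -209219316361808219247075561081964557319921663086246108323730324048491655510425079 / 424147605895996093750000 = -493270063189064027523763900000000000000000000000000000000.00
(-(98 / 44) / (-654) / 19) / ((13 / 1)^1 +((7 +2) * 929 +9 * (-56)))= 49 / 2151437640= 0.00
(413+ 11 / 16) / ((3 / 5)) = 689.48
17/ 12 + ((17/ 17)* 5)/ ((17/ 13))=1069/ 204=5.24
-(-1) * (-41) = -41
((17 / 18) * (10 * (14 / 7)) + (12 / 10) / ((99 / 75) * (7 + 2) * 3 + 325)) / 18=766495 / 730296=1.05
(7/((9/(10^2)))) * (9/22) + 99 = 1439/11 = 130.82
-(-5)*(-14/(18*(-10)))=7/18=0.39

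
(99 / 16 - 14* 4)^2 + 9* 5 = 2526.29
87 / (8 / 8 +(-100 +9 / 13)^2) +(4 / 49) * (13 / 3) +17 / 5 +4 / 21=968600971 / 245026950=3.95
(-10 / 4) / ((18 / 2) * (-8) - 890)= 5 / 1924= 0.00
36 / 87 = 12 / 29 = 0.41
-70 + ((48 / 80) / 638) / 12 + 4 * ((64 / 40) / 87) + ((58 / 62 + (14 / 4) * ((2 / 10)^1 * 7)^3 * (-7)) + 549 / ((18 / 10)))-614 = -13208308351 / 29667000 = -445.22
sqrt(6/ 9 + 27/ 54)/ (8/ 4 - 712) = -sqrt(42)/ 4260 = -0.00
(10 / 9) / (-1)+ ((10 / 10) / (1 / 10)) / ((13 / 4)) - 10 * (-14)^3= 3210710 / 117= 27441.97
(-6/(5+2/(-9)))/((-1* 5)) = 54/215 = 0.25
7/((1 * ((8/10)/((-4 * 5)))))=-175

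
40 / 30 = 4 / 3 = 1.33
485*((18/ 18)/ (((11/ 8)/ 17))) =65960/ 11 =5996.36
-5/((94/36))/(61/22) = -1980/2867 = -0.69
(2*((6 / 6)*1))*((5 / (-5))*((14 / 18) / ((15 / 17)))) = -238 / 135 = -1.76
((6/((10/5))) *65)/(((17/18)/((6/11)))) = 21060/187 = 112.62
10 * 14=140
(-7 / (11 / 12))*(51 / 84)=-51 / 11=-4.64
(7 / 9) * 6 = 14 / 3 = 4.67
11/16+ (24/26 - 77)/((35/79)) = -1245091/7280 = -171.03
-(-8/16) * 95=95/2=47.50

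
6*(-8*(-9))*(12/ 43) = 120.56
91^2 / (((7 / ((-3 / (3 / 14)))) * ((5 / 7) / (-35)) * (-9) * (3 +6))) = -811538 / 81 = -10018.99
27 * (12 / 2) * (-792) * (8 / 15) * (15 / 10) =-513216 / 5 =-102643.20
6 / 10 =3 / 5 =0.60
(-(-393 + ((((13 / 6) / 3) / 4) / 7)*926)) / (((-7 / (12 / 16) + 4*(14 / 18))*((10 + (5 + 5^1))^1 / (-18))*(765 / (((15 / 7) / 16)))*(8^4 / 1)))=279051 / 122284933120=0.00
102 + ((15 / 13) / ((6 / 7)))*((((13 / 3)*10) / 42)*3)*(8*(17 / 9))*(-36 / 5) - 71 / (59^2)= -3669187 / 10443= -351.35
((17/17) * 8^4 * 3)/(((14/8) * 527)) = 49152/3689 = 13.32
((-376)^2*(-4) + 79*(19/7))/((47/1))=-12027.44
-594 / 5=-118.80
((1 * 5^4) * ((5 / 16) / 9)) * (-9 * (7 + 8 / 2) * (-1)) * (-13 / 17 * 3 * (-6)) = 4021875 / 136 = 29572.61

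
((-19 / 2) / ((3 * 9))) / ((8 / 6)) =-19 / 72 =-0.26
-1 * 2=-2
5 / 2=2.50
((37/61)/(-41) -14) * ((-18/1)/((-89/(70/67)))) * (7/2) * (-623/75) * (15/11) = 117.40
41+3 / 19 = 782 / 19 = 41.16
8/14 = 4/7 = 0.57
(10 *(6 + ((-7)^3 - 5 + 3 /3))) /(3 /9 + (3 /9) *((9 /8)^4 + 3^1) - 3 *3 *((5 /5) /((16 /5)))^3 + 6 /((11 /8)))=-230461440 /402547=-572.51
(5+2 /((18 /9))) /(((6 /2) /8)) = 16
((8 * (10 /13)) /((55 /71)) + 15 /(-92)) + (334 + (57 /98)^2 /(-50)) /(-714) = 8246957562661 /1127675749200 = 7.31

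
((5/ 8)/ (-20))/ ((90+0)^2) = -1/ 259200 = -0.00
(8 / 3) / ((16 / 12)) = 2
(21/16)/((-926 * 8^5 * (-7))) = 3/485490688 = 0.00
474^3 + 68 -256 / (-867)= 92332458820 / 867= 106496492.30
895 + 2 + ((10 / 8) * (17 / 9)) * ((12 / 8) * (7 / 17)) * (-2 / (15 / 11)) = 32215 / 36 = 894.86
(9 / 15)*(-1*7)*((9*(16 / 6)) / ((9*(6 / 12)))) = -112 / 5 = -22.40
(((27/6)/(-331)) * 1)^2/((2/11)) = 0.00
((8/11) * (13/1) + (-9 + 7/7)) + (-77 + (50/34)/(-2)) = -28529/374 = -76.28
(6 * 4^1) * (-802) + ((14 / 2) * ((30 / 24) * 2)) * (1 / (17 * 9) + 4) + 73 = -5846095 / 306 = -19104.89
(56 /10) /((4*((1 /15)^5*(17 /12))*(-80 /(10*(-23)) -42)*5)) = -3603.37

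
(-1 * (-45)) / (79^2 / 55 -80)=1.34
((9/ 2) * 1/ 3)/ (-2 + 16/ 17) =-17/ 12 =-1.42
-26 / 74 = -13 / 37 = -0.35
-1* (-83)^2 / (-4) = 6889 / 4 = 1722.25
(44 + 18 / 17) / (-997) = -766 / 16949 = -0.05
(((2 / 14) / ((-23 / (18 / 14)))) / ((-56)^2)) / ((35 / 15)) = -27 / 24739904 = -0.00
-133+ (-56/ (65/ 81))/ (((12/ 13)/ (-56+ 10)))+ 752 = 20483/ 5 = 4096.60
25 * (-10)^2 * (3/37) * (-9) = -67500/37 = -1824.32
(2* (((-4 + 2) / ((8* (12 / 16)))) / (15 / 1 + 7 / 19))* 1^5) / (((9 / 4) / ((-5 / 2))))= 95 / 1971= 0.05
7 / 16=0.44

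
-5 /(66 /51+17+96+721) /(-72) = 17 /204480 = 0.00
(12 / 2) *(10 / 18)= 10 / 3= 3.33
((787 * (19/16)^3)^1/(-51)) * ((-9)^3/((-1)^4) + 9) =80970495/4352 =18605.35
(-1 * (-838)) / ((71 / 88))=73744 / 71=1038.65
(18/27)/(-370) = -1/555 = -0.00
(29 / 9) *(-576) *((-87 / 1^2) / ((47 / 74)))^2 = -76927198464 / 2209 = -34824444.76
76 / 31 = 2.45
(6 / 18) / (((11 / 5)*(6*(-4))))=-0.01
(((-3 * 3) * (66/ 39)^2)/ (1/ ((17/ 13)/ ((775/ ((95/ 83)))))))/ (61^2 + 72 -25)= -117249/ 8875023170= -0.00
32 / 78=16 / 39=0.41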